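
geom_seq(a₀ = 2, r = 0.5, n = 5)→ [2.0, 1.0, 0.5, 0.25, 0.125]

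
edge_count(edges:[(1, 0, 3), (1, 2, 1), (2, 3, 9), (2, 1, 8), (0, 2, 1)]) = 5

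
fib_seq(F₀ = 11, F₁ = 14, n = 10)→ F_2 = F_1 + F_0 = 25
F_3 = F_2 + F_1 = 39
F_4 = F_3 + F_2 = 64
...
= [11, 14, 25, 39, 64, 103, 167, 270, 437, 707]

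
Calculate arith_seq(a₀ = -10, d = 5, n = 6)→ [-10, -5, 0, 5, 10, 15]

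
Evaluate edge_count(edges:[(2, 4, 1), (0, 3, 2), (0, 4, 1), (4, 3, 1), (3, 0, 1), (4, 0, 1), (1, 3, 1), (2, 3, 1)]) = 8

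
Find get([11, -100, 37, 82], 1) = -100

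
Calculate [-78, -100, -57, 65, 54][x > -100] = [-78, -57, 65, 54]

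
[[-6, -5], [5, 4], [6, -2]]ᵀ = [[-6, 5, 6], [-5, 4, -2]]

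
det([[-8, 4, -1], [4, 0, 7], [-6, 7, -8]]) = 324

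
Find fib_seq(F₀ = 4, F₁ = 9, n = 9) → [4, 9, 13, 22, 35, 57, 92, 149, 241]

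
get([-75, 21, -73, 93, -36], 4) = -36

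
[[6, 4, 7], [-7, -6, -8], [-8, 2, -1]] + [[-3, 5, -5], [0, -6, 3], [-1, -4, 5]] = [[3, 9, 2], [-7, -12, -5], [-9, -2, 4]]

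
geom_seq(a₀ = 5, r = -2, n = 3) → a_0 = 5*(-2)^0 = 5
a_1 = 5*(-2)^1 = -10
a_2 = 5*(-2)^2 = 20
= [5, -10, 20]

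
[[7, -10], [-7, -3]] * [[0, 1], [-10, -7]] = [[100, 77], [30, 14]]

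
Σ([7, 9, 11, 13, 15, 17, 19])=7 + 9 + 11 + 13 + 15 + 17 + 19
= 91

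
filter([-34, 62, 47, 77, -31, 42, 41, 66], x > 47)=keep x where x > 47: -34✗, 62✓, 47✗, 77✓, -31✗, 42✗, 41✗, 66✓
= [62, 77, 66]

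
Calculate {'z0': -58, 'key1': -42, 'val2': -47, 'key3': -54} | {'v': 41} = {'z0': -58, 'key1': -42, 'val2': -47, 'key3': -54, 'v': 41}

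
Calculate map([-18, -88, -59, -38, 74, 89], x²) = [324, 7744, 3481, 1444, 5476, 7921]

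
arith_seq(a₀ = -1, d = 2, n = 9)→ [-1, 1, 3, 5, 7, 9, 11, 13, 15]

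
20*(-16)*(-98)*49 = 1536640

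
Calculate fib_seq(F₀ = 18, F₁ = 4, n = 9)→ F_2 = F_1 + F_0 = 22
F_3 = F_2 + F_1 = 26
F_4 = F_3 + F_2 = 48
...
= [18, 4, 22, 26, 48, 74, 122, 196, 318]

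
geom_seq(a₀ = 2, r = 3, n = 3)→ a_0 = 2*3^0 = 2
a_1 = 2*3^1 = 6
a_2 = 2*3^2 = 18
= [2, 6, 18]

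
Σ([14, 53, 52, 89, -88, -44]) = 14 + 53 + 52 + 89 + (-88) + (-44)
= 76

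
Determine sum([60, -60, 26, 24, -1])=49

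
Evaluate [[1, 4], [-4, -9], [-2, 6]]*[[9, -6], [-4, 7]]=C[0][0] = (1)*(9) + (4)*(-4) = -7
C[0][1] = (1)*(-6) + (4)*(7) = 22
C[1][0] = (-4)*(9) + (-9)*(-4) = 0
C[1][1] = (-4)*(-6) + (-9)*(7) = -39
C[2][0] = (-2)*(9) + (6)*(-4) = -42
C[2][1] = (-2)*(-6) + (6)*(7) = 54
= [[-7, 22], [0, -39], [-42, 54]]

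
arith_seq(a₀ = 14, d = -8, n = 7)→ a_0 = 14 + 0*-8 = 14
a_1 = 14 + 1*-8 = 6
a_2 = 14 + 2*-8 = -2
...
= [14, 6, -2, -10, -18, -26, -34]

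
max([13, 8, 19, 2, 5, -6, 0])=19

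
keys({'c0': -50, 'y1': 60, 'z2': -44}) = ['c0', 'y1', 'z2']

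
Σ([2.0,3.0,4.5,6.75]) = 16.25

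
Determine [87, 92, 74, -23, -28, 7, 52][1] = 92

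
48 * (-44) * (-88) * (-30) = -5575680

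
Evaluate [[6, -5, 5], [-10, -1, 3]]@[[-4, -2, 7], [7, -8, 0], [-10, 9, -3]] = [[-109, 73, 27], [3, 55, -79]]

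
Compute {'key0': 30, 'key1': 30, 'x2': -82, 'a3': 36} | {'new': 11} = {'key0': 30, 'key1': 30, 'x2': -82, 'a3': 36, 'new': 11}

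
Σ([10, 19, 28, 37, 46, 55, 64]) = 259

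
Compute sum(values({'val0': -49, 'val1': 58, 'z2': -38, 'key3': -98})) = -127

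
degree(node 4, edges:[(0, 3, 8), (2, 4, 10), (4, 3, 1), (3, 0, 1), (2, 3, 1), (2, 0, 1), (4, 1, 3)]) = incident: (2,4), (4,3), (4,1)
= 3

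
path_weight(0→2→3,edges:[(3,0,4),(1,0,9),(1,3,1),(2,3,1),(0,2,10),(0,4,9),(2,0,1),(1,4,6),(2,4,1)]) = 11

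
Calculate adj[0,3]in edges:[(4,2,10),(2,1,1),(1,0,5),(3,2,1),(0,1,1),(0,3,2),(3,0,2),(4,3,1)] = 2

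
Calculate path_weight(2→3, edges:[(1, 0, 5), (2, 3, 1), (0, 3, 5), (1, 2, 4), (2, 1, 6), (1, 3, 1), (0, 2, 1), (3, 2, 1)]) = 1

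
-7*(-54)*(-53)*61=-1222074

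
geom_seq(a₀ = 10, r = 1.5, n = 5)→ [10.0, 15.0, 22.5, 33.75, 50.625]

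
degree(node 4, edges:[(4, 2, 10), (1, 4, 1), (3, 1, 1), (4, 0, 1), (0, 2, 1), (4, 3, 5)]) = 4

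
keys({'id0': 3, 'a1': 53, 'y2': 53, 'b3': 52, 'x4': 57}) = ['id0', 'a1', 'y2', 'b3', 'x4']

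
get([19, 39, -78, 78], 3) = 78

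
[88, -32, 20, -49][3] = -49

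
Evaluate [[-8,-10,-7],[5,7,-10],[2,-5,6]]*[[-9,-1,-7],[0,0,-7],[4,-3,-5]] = [[44, 29, 161], [-85, 25, -34], [6, -20, -9]]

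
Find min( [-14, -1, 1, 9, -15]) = -15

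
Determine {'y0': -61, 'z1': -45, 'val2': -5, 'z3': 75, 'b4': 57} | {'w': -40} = {'y0': -61, 'z1': -45, 'val2': -5, 'z3': 75, 'b4': 57, 'w': -40}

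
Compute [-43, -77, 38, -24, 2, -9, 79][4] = 2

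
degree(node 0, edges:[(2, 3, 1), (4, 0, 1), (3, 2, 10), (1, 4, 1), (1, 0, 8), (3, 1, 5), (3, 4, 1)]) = 2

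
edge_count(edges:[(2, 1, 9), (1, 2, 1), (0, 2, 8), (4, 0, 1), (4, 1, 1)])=5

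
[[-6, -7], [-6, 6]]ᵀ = [[-6, -6], [-7, 6]]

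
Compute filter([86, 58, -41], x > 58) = [86]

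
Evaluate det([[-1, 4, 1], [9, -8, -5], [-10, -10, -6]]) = 248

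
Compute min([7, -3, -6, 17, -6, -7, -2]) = -7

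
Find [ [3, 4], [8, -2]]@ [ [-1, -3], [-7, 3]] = C[0][0] = (3)*(-1) + (4)*(-7) = -31
C[0][1] = (3)*(-3) + (4)*(3) = 3
C[1][0] = (8)*(-1) + (-2)*(-7) = 6
C[1][1] = (8)*(-3) + (-2)*(3) = -30
= [[-31, 3], [6, -30]]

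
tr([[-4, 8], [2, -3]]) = -7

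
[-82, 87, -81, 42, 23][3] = 42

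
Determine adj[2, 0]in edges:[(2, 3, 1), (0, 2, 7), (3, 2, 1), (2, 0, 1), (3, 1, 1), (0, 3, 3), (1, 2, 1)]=1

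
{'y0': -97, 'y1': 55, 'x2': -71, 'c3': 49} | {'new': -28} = {'y0': -97, 'y1': 55, 'x2': -71, 'c3': 49, 'new': -28}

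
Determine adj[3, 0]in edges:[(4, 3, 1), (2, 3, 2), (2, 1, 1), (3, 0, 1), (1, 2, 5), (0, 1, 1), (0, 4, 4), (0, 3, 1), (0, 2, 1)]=1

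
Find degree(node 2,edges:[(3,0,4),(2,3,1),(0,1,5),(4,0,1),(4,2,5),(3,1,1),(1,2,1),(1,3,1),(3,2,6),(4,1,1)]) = incident: (2,3), (4,2), (1,2), (3,2)
= 4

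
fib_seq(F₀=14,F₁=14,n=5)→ F_2 = F_1 + F_0 = 28
F_3 = F_2 + F_1 = 42
F_4 = F_3 + F_2 = 70
= [14, 14, 28, 42, 70]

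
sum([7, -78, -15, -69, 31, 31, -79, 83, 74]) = -15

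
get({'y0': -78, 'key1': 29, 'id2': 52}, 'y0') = -78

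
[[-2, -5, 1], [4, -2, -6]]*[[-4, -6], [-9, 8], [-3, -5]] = [[50, -33], [20, -10]]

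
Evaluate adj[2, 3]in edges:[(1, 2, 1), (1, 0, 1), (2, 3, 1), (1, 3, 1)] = 1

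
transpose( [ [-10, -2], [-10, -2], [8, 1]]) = [[-10, -10, 8], [-2, -2, 1]]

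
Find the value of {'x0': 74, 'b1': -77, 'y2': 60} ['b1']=-77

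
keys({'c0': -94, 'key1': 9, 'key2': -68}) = ['c0', 'key1', 'key2']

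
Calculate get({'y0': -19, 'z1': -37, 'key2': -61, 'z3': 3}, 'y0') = -19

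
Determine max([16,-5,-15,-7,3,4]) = 16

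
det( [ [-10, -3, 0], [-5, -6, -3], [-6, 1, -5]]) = (1)*(-10)*det([[-6, -3], [1, -5]]) + (-1)*(-3)*det([[-5, -3], [-6, -5]]) + (1)*(0)*det([[-5, -6], [-6, 1]])
= -330 + 21 + 0
= -309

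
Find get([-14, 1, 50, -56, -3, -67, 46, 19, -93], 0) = -14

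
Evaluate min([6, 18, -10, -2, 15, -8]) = -10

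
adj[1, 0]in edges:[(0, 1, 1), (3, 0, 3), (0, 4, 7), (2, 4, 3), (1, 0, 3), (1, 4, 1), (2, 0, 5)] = 3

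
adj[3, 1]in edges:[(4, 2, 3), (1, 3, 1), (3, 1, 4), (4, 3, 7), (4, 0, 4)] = 4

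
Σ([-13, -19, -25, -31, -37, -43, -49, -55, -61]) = (-13) + (-19) + (-25) + (-31) + (-37) + (-43) + (-49) + (-55) + (-61)
= -333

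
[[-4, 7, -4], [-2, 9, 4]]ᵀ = [[-4, -2], [7, 9], [-4, 4]]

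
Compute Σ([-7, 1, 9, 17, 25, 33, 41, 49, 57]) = (-7) + 1 + 9 + 17 + 25 + 33 + 41 + 49 + 57
= 225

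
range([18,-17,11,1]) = 35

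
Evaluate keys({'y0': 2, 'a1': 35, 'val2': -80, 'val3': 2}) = ['y0', 'a1', 'val2', 'val3']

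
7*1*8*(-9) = -504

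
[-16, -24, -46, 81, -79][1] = -24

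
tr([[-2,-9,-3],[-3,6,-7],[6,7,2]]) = diagonal: (-2) + 6 + 2
= 6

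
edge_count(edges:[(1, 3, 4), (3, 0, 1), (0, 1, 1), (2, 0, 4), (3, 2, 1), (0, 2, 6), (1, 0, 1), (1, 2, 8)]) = 8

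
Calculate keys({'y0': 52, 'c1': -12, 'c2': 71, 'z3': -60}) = ['y0', 'c1', 'c2', 'z3']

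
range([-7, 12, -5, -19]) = 31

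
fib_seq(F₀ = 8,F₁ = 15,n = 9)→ F_2 = F_1 + F_0 = 23
F_3 = F_2 + F_1 = 38
F_4 = F_3 + F_2 = 61
...
= [8, 15, 23, 38, 61, 99, 160, 259, 419]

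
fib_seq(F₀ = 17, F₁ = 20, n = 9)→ F_2 = F_1 + F_0 = 37
F_3 = F_2 + F_1 = 57
F_4 = F_3 + F_2 = 94
...
= [17, 20, 37, 57, 94, 151, 245, 396, 641]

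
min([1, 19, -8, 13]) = -8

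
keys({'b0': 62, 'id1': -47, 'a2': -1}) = ['b0', 'id1', 'a2']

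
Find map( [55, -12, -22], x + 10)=55+10=65, -12+10=-2, -22+10=-12
= [65, -2, -12]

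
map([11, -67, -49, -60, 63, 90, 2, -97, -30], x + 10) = [21, -57, -39, -50, 73, 100, 12, -87, -20]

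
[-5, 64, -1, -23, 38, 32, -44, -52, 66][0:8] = [-5, 64, -1, -23, 38, 32, -44, -52]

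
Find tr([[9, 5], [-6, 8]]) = diagonal: 9 + 8
= 17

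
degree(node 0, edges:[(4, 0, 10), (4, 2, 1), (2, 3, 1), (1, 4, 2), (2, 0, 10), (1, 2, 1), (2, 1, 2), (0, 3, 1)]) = incident: (4,0), (2,0), (0,3)
= 3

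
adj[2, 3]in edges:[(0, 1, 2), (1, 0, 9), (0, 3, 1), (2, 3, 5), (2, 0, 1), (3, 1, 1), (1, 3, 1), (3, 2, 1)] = 5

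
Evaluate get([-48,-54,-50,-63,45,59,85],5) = 59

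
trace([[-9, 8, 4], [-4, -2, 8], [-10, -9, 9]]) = diagonal: (-9) + (-2) + 9
= -2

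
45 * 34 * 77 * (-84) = -9896040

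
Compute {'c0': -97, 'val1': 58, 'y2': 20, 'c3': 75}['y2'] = 20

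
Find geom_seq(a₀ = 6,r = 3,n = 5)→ a_0 = 6*3^0 = 6
a_1 = 6*3^1 = 18
a_2 = 6*3^2 = 54
...
= [6, 18, 54, 162, 486]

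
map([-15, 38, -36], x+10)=[-5, 48, -26]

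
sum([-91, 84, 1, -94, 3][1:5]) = -6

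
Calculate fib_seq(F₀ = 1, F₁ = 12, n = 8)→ [1, 12, 13, 25, 38, 63, 101, 164]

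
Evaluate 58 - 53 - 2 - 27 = -24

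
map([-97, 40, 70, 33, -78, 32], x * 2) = [-194, 80, 140, 66, -156, 64]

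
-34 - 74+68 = -40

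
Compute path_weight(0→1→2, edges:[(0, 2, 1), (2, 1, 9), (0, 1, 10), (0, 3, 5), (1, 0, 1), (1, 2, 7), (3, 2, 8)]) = w(0→1)=10 + w(1→2)=7
= 17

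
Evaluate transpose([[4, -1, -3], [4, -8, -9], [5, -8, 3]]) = [[4, 4, 5], [-1, -8, -8], [-3, -9, 3]]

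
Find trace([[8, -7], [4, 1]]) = diagonal: 8 + 1
= 9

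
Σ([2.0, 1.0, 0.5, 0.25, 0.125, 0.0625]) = 2.0 + 1.0 + 0.5 + 0.25 + 0.125 + 0.0625
= 3.9375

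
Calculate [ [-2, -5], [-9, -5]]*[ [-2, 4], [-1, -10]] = [[9, 42], [23, 14]]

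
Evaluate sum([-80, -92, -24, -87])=(-80) + (-92) + (-24) + (-87)
= -283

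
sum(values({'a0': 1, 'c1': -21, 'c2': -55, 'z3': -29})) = 1 + (-21) + (-55) + (-29)
= -104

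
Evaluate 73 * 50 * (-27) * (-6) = 591300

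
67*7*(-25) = -11725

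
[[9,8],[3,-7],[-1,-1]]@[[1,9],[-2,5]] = C[0][0] = (9)*(1) + (8)*(-2) = -7
C[0][1] = (9)*(9) + (8)*(5) = 121
C[1][0] = (3)*(1) + (-7)*(-2) = 17
C[1][1] = (3)*(9) + (-7)*(5) = -8
C[2][0] = (-1)*(1) + (-1)*(-2) = 1
C[2][1] = (-1)*(9) + (-1)*(5) = -14
= [[-7, 121], [17, -8], [1, -14]]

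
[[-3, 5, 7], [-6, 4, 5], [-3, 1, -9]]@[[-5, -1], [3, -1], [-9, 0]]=C[0][0] = (-3)*(-5) + (5)*(3) + (7)*(-9) = -33
C[0][1] = (-3)*(-1) + (5)*(-1) + (7)*(0) = -2
C[1][0] = (-6)*(-5) + (4)*(3) + (5)*(-9) = -3
C[1][1] = (-6)*(-1) + (4)*(-1) + (5)*(0) = 2
C[2][0] = (-3)*(-5) + (1)*(3) + (-9)*(-9) = 99
C[2][1] = (-3)*(-1) + (1)*(-1) + (-9)*(0) = 2
= [[-33, -2], [-3, 2], [99, 2]]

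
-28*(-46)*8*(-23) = -236992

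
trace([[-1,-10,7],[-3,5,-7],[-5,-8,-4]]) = 0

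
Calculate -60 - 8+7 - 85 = -146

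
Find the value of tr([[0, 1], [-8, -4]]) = diagonal: 0 + (-4)
= -4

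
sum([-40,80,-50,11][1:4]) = 41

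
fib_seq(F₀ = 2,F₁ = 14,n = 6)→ [2, 14, 16, 30, 46, 76]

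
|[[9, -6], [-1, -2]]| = (9)*(-2) - (-6)*(-1)
= -24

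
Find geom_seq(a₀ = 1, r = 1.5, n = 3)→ [1.0, 1.5, 2.25]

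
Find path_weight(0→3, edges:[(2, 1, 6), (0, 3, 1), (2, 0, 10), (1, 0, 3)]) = 1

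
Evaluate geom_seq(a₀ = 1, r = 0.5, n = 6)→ a_0 = 1*0.5^0 = 1.0
a_1 = 1*0.5^1 = 0.5
a_2 = 1*0.5^2 = 0.25
...
= [1.0, 0.5, 0.25, 0.125, 0.0625, 0.03125]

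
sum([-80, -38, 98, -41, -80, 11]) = (-80) + (-38) + 98 + (-41) + (-80) + 11
= -130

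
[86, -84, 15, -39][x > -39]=keep x where x > -39: 86✓, -84✗, 15✓, -39✗
= [86, 15]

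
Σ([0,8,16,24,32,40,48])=0 + 8 + 16 + 24 + 32 + 40 + 48
= 168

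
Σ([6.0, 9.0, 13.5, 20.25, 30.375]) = 79.125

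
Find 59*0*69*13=0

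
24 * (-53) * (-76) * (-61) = -5896992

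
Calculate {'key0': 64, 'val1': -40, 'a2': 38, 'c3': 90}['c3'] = 90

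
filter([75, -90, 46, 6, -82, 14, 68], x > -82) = keep x where x > -82: 75✓, -90✗, 46✓, 6✓, -82✗, 14✓, 68✓
= [75, 46, 6, 14, 68]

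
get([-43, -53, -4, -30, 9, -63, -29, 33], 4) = 9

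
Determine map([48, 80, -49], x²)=[2304, 6400, 2401]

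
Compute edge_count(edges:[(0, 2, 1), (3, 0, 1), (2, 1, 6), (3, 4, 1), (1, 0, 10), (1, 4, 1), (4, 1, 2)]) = 7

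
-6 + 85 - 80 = -1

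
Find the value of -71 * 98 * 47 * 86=-28124236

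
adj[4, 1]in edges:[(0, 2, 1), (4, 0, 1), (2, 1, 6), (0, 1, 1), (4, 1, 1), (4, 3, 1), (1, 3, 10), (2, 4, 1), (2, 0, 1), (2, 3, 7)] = 1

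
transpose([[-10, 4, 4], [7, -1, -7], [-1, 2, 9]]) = [[-10, 7, -1], [4, -1, 2], [4, -7, 9]]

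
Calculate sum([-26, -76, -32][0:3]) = -134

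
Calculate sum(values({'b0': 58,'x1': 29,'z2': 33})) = 58 + 29 + 33
= 120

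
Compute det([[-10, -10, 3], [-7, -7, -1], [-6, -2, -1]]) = -124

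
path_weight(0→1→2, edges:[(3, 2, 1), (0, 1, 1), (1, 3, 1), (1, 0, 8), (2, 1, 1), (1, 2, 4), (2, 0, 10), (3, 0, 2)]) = w(0→1)=1 + w(1→2)=4
= 5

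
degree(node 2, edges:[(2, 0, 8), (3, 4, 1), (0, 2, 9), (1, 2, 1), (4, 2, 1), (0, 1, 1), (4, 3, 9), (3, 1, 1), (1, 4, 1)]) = incident: (2,0), (0,2), (1,2), (4,2)
= 4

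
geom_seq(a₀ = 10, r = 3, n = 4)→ [10, 30, 90, 270]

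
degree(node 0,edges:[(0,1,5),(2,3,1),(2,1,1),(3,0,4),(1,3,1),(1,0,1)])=incident: (0,1), (3,0), (1,0)
= 3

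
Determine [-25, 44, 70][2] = 70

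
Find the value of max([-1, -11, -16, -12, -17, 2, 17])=17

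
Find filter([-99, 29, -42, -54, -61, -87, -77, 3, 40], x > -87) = keep x where x > -87: -99✗, 29✓, -42✓, -54✓, -61✓, -87✗, -77✓, 3✓, 40✓
= [29, -42, -54, -61, -77, 3, 40]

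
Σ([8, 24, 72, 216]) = 320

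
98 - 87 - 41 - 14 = -44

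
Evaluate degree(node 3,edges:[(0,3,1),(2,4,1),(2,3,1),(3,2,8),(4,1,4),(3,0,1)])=incident: (0,3), (2,3), (3,2), (3,0)
= 4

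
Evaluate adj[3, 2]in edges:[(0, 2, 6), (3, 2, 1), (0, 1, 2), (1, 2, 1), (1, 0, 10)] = 1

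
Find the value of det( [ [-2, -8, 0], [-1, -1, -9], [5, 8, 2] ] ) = 204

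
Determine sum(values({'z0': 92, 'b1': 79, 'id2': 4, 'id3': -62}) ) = 92 + 79 + 4 + (-62)
= 113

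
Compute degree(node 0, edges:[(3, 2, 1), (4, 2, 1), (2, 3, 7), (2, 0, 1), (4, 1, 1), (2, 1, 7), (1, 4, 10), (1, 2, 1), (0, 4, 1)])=incident: (2,0), (0,4)
= 2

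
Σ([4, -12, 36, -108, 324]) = 244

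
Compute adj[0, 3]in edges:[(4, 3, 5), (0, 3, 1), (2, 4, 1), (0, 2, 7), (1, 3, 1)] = 1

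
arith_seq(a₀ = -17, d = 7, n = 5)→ [-17, -10, -3, 4, 11]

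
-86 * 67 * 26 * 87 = -13033644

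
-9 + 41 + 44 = 76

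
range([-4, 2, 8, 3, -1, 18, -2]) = 22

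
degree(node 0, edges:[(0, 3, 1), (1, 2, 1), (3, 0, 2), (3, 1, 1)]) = incident: (0,3), (3,0)
= 2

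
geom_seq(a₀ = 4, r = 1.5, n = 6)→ [4.0, 6.0, 9.0, 13.5, 20.25, 30.375]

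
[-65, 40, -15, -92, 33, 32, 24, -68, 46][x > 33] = [40, 46]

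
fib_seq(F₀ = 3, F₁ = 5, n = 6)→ F_2 = F_1 + F_0 = 8
F_3 = F_2 + F_1 = 13
F_4 = F_3 + F_2 = 21
...
= [3, 5, 8, 13, 21, 34]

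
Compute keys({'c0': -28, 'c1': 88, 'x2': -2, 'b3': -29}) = ['c0', 'c1', 'x2', 'b3']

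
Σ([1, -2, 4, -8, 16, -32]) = 1 + -2 + 4 + -8 + 16 + -32
= -21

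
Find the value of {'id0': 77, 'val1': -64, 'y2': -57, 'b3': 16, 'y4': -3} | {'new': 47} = {'id0': 77, 'val1': -64, 'y2': -57, 'b3': 16, 'y4': -3, 'new': 47}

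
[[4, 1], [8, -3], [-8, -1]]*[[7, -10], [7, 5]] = [[35, -35], [35, -95], [-63, 75]]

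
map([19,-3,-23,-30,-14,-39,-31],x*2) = 19*2=38, -3*2=-6, -23*2=-46, -30*2=-60, -14*2=-28, -39*2=-78, -31*2=-62
= [38, -6, -46, -60, -28, -78, -62]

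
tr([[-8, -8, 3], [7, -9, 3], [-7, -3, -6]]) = diagonal: (-8) + (-9) + (-6)
= -23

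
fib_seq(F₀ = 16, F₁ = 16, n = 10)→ [16, 16, 32, 48, 80, 128, 208, 336, 544, 880]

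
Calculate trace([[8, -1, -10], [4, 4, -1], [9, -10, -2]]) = diagonal: 8 + 4 + (-2)
= 10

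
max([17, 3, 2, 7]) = 17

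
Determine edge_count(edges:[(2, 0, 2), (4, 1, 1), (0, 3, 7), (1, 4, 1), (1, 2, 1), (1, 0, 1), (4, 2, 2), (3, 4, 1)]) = 8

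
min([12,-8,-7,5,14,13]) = -8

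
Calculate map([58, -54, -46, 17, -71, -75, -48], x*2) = 58*2=116, -54*2=-108, -46*2=-92, 17*2=34, -71*2=-142, -75*2=-150, -48*2=-96
= [116, -108, -92, 34, -142, -150, -96]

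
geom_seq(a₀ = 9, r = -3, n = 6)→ a_0 = 9*(-3)^0 = 9
a_1 = 9*(-3)^1 = -27
a_2 = 9*(-3)^2 = 81
...
= [9, -27, 81, -243, 729, -2187]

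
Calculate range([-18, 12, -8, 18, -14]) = 36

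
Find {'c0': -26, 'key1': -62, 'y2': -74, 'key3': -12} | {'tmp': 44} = {'c0': -26, 'key1': -62, 'y2': -74, 'key3': -12, 'tmp': 44}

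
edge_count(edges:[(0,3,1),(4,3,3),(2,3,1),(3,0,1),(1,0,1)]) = 5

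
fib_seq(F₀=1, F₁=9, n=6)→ [1, 9, 10, 19, 29, 48]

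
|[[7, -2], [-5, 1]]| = (7)*(1) - (-2)*(-5)
= -3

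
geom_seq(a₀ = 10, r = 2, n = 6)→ [10, 20, 40, 80, 160, 320]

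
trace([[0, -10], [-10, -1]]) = diagonal: 0 + (-1)
= -1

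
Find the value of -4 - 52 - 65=-121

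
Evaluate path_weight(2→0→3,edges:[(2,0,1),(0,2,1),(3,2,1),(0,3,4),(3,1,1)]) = 5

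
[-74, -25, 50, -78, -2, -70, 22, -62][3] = -78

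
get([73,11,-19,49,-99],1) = 11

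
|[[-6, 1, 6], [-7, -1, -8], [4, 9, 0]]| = -818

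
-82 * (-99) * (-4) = -32472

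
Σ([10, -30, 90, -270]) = 10 + -30 + 90 + -270
= -200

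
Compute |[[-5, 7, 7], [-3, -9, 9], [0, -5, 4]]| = 144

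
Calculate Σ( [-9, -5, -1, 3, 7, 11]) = (-9) + (-5) + (-1) + 3 + 7 + 11
= 6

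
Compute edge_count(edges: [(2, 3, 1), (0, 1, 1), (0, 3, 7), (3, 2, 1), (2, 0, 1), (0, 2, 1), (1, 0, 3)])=7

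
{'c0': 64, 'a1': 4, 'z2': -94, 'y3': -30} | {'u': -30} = {'c0': 64, 'a1': 4, 'z2': -94, 'y3': -30, 'u': -30}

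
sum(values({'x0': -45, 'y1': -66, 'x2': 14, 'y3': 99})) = (-45) + (-66) + 14 + 99
= 2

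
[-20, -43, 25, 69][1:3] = [-43, 25]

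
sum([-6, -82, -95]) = (-6) + (-82) + (-95)
= -183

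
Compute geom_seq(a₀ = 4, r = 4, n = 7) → a_0 = 4*4^0 = 4
a_1 = 4*4^1 = 16
a_2 = 4*4^2 = 64
...
= [4, 16, 64, 256, 1024, 4096, 16384]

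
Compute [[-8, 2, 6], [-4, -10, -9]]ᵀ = [[-8, -4], [2, -10], [6, -9]]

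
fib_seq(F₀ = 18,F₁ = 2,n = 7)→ F_2 = F_1 + F_0 = 20
F_3 = F_2 + F_1 = 22
F_4 = F_3 + F_2 = 42
...
= [18, 2, 20, 22, 42, 64, 106]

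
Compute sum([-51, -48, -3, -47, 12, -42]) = (-51) + (-48) + (-3) + (-47) + 12 + (-42)
= -179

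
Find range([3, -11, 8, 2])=19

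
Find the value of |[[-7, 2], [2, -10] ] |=66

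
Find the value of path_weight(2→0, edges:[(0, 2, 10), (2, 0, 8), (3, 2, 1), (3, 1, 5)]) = w(2→0)=8
= 8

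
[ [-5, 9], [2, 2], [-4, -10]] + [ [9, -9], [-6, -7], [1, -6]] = [[4, 0], [-4, -5], [-3, -16]]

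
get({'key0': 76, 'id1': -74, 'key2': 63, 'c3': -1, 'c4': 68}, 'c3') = -1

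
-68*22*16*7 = -167552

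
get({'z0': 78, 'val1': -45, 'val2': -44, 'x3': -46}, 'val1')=-45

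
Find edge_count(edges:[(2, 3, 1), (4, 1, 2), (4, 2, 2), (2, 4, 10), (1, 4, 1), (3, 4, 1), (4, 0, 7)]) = 7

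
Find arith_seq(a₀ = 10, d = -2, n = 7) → a_0 = 10 + 0*-2 = 10
a_1 = 10 + 1*-2 = 8
a_2 = 10 + 2*-2 = 6
...
= [10, 8, 6, 4, 2, 0, -2]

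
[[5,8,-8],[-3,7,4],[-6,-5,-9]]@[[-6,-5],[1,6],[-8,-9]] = C[0][0] = (5)*(-6) + (8)*(1) + (-8)*(-8) = 42
C[0][1] = (5)*(-5) + (8)*(6) + (-8)*(-9) = 95
C[1][0] = (-3)*(-6) + (7)*(1) + (4)*(-8) = -7
C[1][1] = (-3)*(-5) + (7)*(6) + (4)*(-9) = 21
C[2][0] = (-6)*(-6) + (-5)*(1) + (-9)*(-8) = 103
C[2][1] = (-6)*(-5) + (-5)*(6) + (-9)*(-9) = 81
= [[42, 95], [-7, 21], [103, 81]]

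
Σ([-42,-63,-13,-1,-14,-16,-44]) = (-42) + (-63) + (-13) + (-1) + (-14) + (-16) + (-44)
= -193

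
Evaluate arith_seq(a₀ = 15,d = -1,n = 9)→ [15, 14, 13, 12, 11, 10, 9, 8, 7]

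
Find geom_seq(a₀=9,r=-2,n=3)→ a_0 = 9*(-2)^0 = 9
a_1 = 9*(-2)^1 = -18
a_2 = 9*(-2)^2 = 36
= [9, -18, 36]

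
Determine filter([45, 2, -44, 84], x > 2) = keep x where x > 2: 45✓, 2✗, -44✗, 84✓
= [45, 84]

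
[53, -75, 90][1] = -75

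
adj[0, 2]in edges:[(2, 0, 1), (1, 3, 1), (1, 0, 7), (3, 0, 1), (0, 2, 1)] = 1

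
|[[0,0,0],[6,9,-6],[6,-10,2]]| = 0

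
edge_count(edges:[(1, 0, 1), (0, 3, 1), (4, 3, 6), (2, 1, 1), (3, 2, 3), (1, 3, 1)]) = 6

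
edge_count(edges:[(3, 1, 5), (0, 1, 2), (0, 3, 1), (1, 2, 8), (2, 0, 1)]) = 5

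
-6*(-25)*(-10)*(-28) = 42000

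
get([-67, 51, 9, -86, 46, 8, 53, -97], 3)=-86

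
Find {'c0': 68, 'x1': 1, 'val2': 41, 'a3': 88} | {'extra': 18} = {'c0': 68, 'x1': 1, 'val2': 41, 'a3': 88, 'extra': 18}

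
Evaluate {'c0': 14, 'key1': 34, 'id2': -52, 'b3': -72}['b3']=-72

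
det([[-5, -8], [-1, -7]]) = 27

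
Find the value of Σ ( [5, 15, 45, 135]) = 200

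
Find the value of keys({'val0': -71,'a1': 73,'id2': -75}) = ['val0', 'a1', 'id2']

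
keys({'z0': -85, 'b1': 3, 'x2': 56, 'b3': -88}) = ['z0', 'b1', 'x2', 'b3']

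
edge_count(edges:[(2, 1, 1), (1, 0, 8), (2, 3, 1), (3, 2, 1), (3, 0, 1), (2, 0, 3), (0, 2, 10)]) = 7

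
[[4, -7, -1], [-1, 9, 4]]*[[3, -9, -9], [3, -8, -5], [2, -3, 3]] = C[0][0] = (4)*(3) + (-7)*(3) + (-1)*(2) = -11
C[0][1] = (4)*(-9) + (-7)*(-8) + (-1)*(-3) = 23
C[0][2] = (4)*(-9) + (-7)*(-5) + (-1)*(3) = -4
C[1][0] = (-1)*(3) + (9)*(3) + (4)*(2) = 32
C[1][1] = (-1)*(-9) + (9)*(-8) + (4)*(-3) = -75
C[1][2] = (-1)*(-9) + (9)*(-5) + (4)*(3) = -24
= [[-11, 23, -4], [32, -75, -24]]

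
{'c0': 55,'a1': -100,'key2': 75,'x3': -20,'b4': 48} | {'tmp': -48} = {'c0': 55, 'a1': -100, 'key2': 75, 'x3': -20, 'b4': 48, 'tmp': -48}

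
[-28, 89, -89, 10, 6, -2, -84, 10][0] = -28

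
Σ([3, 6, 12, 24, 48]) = 3 + 6 + 12 + 24 + 48
= 93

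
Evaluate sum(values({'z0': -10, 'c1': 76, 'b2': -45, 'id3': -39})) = (-10) + 76 + (-45) + (-39)
= -18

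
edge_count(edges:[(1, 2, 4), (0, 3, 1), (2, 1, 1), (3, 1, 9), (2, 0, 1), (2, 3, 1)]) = 6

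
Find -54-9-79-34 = -176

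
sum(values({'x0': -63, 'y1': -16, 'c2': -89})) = (-63) + (-16) + (-89)
= -168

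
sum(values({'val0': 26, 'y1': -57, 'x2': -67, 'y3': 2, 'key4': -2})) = -98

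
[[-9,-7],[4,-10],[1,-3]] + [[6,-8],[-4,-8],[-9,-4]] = [[-3, -15], [0, -18], [-8, -7]]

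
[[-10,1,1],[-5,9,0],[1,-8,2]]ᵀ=[[-10, -5, 1], [1, 9, -8], [1, 0, 2]]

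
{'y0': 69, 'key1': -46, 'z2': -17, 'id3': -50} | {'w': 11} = {'y0': 69, 'key1': -46, 'z2': -17, 'id3': -50, 'w': 11}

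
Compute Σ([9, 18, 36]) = 9 + 18 + 36
= 63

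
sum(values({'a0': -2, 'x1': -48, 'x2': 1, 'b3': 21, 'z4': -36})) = -64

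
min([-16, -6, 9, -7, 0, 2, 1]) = -16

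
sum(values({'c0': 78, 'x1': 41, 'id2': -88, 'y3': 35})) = 66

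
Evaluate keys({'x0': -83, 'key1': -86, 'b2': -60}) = ['x0', 'key1', 'b2']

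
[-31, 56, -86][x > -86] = [-31, 56]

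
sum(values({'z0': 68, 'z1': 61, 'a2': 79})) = 208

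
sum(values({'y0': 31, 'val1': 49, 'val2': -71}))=31 + 49 + (-71)
= 9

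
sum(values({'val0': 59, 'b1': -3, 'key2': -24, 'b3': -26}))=59 + (-3) + (-24) + (-26)
= 6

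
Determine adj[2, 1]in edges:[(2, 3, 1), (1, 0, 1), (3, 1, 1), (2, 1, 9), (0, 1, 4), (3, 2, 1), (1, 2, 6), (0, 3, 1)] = 9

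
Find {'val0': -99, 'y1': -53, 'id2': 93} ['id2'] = 93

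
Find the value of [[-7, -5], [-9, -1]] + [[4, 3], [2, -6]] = [[-3, -2], [-7, -7]]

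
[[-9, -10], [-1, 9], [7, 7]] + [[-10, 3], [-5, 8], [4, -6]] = [[-19, -7], [-6, 17], [11, 1]]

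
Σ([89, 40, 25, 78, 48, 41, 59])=89 + 40 + 25 + 78 + 48 + 41 + 59
= 380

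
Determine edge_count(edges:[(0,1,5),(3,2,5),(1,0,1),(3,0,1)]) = 4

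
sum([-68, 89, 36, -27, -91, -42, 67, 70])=34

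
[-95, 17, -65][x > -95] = keep x where x > -95: -95✗, 17✓, -65✓
= [17, -65]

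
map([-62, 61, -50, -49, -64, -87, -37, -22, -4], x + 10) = -62+10=-52, 61+10=71, -50+10=-40, -49+10=-39, -64+10=-54, -87+10=-77, -37+10=-27, -22+10=-12, -4+10=6
= [-52, 71, -40, -39, -54, -77, -27, -12, 6]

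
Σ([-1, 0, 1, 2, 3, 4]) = 9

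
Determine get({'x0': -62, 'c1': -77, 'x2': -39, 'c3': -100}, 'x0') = -62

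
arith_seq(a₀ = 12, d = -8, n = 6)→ [12, 4, -4, -12, -20, -28]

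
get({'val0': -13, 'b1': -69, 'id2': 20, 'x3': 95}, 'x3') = 95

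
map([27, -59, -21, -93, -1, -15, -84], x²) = [729, 3481, 441, 8649, 1, 225, 7056]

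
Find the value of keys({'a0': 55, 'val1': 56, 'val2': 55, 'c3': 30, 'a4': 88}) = ['a0', 'val1', 'val2', 'c3', 'a4']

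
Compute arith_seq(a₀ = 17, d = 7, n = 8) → a_0 = 17 + 0*7 = 17
a_1 = 17 + 1*7 = 24
a_2 = 17 + 2*7 = 31
...
= [17, 24, 31, 38, 45, 52, 59, 66]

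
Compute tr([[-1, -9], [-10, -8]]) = diagonal: (-1) + (-8)
= -9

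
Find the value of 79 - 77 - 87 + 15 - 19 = -89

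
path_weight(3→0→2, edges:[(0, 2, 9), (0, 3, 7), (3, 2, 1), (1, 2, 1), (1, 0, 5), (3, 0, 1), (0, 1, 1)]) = w(3→0)=1 + w(0→2)=9
= 10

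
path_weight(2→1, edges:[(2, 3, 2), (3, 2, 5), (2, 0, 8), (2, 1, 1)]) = 1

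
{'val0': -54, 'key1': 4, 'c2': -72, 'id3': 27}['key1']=4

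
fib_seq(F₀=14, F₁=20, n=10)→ [14, 20, 34, 54, 88, 142, 230, 372, 602, 974]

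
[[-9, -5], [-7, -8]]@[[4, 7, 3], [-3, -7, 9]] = C[0][0] = (-9)*(4) + (-5)*(-3) = -21
C[0][1] = (-9)*(7) + (-5)*(-7) = -28
C[0][2] = (-9)*(3) + (-5)*(9) = -72
C[1][0] = (-7)*(4) + (-8)*(-3) = -4
C[1][1] = (-7)*(7) + (-8)*(-7) = 7
C[1][2] = (-7)*(3) + (-8)*(9) = -93
= [[-21, -28, -72], [-4, 7, -93]]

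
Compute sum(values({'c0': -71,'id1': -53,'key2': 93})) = (-71) + (-53) + 93
= -31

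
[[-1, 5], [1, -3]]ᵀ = [[-1, 1], [5, -3]]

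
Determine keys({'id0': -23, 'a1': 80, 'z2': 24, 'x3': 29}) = ['id0', 'a1', 'z2', 'x3']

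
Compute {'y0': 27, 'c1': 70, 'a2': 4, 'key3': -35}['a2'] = 4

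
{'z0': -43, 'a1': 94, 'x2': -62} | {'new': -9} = {'z0': -43, 'a1': 94, 'x2': -62, 'new': -9}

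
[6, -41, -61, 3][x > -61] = [6, -41, 3]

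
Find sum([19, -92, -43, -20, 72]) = -64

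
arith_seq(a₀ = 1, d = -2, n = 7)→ a_0 = 1 + 0*-2 = 1
a_1 = 1 + 1*-2 = -1
a_2 = 1 + 2*-2 = -3
...
= [1, -1, -3, -5, -7, -9, -11]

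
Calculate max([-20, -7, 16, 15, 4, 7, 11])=16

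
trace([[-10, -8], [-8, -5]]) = diagonal: (-10) + (-5)
= -15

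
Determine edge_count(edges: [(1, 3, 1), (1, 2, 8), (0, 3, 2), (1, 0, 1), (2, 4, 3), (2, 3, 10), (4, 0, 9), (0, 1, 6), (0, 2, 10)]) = 9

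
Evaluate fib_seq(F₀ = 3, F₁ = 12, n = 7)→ [3, 12, 15, 27, 42, 69, 111]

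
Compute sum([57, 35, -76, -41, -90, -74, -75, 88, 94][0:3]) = 16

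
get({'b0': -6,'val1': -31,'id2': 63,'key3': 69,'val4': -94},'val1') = -31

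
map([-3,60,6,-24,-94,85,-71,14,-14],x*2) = -3*2=-6, 60*2=120, 6*2=12, -24*2=-48, -94*2=-188, 85*2=170, -71*2=-142, 14*2=28, -14*2=-28
= [-6, 120, 12, -48, -188, 170, -142, 28, -28]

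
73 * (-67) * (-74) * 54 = 19544436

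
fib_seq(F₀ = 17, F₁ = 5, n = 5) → [17, 5, 22, 27, 49]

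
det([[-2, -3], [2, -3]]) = 12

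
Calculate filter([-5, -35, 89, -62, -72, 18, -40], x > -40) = [-5, -35, 89, 18]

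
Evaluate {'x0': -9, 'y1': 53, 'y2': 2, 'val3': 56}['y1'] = 53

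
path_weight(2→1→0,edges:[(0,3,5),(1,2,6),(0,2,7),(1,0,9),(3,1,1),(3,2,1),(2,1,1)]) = w(2→1)=1 + w(1→0)=9
= 10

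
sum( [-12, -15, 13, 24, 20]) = 30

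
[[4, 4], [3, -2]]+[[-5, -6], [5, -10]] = [[-1, -2], [8, -12]]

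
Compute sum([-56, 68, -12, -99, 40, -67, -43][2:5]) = slice → [-12, -99, 40]
(-12) + (-99) + 40
= -71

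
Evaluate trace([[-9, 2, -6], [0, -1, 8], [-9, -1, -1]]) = -11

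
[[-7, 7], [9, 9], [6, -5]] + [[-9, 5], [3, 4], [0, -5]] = [[-16, 12], [12, 13], [6, -10]]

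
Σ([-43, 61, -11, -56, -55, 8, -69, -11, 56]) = -120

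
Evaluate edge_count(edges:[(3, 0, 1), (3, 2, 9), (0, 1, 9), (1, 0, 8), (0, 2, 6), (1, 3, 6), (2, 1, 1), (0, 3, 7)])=8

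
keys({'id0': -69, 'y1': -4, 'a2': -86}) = ['id0', 'y1', 'a2']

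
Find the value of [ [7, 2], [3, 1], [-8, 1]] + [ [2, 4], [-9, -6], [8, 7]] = [[9, 6], [-6, -5], [0, 8]]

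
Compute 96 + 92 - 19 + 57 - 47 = 179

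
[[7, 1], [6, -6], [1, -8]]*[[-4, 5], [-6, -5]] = [[-34, 30], [12, 60], [44, 45]]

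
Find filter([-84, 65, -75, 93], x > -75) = [65, 93]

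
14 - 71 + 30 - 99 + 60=-66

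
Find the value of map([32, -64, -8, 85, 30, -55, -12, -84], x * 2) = 32*2=64, -64*2=-128, -8*2=-16, 85*2=170, 30*2=60, -55*2=-110, -12*2=-24, -84*2=-168
= [64, -128, -16, 170, 60, -110, -24, -168]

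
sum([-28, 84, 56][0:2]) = 56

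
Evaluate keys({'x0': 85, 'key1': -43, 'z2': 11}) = ['x0', 'key1', 'z2']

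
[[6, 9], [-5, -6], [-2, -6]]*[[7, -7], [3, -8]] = C[0][0] = (6)*(7) + (9)*(3) = 69
C[0][1] = (6)*(-7) + (9)*(-8) = -114
C[1][0] = (-5)*(7) + (-6)*(3) = -53
C[1][1] = (-5)*(-7) + (-6)*(-8) = 83
C[2][0] = (-2)*(7) + (-6)*(3) = -32
C[2][1] = (-2)*(-7) + (-6)*(-8) = 62
= [[69, -114], [-53, 83], [-32, 62]]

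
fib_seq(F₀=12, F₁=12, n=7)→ F_2 = F_1 + F_0 = 24
F_3 = F_2 + F_1 = 36
F_4 = F_3 + F_2 = 60
...
= [12, 12, 24, 36, 60, 96, 156]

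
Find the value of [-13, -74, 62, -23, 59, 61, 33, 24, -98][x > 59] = [62, 61]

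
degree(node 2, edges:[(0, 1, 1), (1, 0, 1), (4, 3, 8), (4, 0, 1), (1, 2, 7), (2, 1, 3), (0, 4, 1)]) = 2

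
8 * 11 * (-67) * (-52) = 306592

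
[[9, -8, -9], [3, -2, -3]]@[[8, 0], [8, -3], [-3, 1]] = [[35, 15], [17, 3]]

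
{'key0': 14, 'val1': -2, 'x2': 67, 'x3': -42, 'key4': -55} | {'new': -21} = {'key0': 14, 'val1': -2, 'x2': 67, 'x3': -42, 'key4': -55, 'new': -21}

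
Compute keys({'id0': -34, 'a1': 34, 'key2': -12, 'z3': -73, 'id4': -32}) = ['id0', 'a1', 'key2', 'z3', 'id4']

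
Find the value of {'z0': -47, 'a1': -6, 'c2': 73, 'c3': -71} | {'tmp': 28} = {'z0': -47, 'a1': -6, 'c2': 73, 'c3': -71, 'tmp': 28}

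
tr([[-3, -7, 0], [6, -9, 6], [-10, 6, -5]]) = -17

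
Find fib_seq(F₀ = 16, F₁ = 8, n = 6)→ F_2 = F_1 + F_0 = 24
F_3 = F_2 + F_1 = 32
F_4 = F_3 + F_2 = 56
...
= [16, 8, 24, 32, 56, 88]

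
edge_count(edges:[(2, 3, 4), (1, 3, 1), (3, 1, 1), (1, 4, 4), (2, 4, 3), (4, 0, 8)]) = 6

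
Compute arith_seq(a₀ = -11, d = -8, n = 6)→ a_0 = -11 + 0*-8 = -11
a_1 = -11 + 1*-8 = -19
a_2 = -11 + 2*-8 = -27
...
= [-11, -19, -27, -35, -43, -51]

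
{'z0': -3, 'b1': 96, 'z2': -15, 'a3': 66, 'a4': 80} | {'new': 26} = {'z0': -3, 'b1': 96, 'z2': -15, 'a3': 66, 'a4': 80, 'new': 26}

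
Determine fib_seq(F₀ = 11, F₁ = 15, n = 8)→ F_2 = F_1 + F_0 = 26
F_3 = F_2 + F_1 = 41
F_4 = F_3 + F_2 = 67
...
= [11, 15, 26, 41, 67, 108, 175, 283]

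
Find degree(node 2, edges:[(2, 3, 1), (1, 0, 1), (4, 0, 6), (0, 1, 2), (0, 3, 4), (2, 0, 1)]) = incident: (2,3), (2,0)
= 2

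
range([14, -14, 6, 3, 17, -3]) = 31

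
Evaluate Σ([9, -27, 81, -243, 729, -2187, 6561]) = 9 + -27 + 81 + -243 + 729 + -2187 + 6561
= 4923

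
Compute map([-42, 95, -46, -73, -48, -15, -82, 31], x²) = (-42)²=1764, (95)²=9025, (-46)²=2116, (-73)²=5329, (-48)²=2304, (-15)²=225, (-82)²=6724, (31)²=961
= [1764, 9025, 2116, 5329, 2304, 225, 6724, 961]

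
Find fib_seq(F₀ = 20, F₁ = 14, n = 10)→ F_2 = F_1 + F_0 = 34
F_3 = F_2 + F_1 = 48
F_4 = F_3 + F_2 = 82
...
= [20, 14, 34, 48, 82, 130, 212, 342, 554, 896]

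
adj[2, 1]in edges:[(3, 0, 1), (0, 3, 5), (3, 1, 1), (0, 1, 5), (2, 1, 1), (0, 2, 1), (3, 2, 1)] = 1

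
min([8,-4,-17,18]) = -17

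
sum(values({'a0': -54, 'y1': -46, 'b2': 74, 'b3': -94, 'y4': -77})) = -197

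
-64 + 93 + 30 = 59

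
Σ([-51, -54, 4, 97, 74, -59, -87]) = -76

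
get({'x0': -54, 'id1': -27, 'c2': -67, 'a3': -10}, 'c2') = -67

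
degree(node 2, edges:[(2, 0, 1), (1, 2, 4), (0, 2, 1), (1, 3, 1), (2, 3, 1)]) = incident: (2,0), (1,2), (0,2), (2,3)
= 4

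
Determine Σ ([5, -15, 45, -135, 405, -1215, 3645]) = 5 + -15 + 45 + -135 + 405 + -1215 + 3645
= 2735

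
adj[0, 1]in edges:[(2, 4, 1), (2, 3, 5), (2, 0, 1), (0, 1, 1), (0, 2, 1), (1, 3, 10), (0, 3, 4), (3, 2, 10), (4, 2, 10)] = 1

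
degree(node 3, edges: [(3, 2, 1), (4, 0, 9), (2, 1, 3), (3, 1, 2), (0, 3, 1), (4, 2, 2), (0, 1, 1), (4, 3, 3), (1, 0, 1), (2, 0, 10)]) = incident: (3,2), (3,1), (0,3), (4,3)
= 4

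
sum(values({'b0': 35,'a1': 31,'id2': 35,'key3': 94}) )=195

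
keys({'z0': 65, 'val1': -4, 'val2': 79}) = ['z0', 'val1', 'val2']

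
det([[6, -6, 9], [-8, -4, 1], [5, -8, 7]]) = (1)*(6)*det([[-4, 1], [-8, 7]]) + (-1)*(-6)*det([[-8, 1], [5, 7]]) + (1)*(9)*det([[-8, -4], [5, -8]])
= -120 + -366 + 756
= 270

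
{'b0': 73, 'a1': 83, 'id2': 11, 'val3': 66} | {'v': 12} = {'b0': 73, 'a1': 83, 'id2': 11, 'val3': 66, 'v': 12}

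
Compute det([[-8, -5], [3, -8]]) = 79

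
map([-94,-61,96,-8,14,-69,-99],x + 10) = [-84, -51, 106, 2, 24, -59, -89]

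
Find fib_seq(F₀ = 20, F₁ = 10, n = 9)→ F_2 = F_1 + F_0 = 30
F_3 = F_2 + F_1 = 40
F_4 = F_3 + F_2 = 70
...
= [20, 10, 30, 40, 70, 110, 180, 290, 470]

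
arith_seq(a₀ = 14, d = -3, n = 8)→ [14, 11, 8, 5, 2, -1, -4, -7]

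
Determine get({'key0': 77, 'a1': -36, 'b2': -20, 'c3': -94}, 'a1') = -36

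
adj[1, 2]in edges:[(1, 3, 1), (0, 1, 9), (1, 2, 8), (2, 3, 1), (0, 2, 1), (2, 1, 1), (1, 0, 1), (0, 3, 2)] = 8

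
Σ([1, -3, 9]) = 7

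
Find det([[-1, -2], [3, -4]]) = 10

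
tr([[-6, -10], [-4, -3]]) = -9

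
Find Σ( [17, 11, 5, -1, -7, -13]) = 17 + 11 + 5 + (-1) + (-7) + (-13)
= 12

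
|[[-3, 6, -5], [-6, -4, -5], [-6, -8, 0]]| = (1)*(-3)*det([[-4, -5], [-8, 0]]) + (-1)*(6)*det([[-6, -5], [-6, 0]]) + (1)*(-5)*det([[-6, -4], [-6, -8]])
= 120 + 180 + -120
= 180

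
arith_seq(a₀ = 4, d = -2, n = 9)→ a_0 = 4 + 0*-2 = 4
a_1 = 4 + 1*-2 = 2
a_2 = 4 + 2*-2 = 0
...
= [4, 2, 0, -2, -4, -6, -8, -10, -12]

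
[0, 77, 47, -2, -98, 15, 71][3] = -2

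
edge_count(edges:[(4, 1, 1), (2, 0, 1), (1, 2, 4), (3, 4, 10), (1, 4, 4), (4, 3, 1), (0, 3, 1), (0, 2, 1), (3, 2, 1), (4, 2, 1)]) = 10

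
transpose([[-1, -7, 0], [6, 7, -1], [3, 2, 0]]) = [[-1, 6, 3], [-7, 7, 2], [0, -1, 0]]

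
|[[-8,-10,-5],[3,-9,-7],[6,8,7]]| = (1)*(-8)*det([[-9, -7], [8, 7]]) + (-1)*(-10)*det([[3, -7], [6, 7]]) + (1)*(-5)*det([[3, -9], [6, 8]])
= 56 + 630 + -390
= 296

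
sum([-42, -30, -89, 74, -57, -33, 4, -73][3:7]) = slice → [74, -57, -33, 4]
74 + (-57) + (-33) + 4
= -12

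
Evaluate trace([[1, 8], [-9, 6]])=diagonal: 1 + 6
= 7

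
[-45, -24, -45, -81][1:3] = [-24, -45]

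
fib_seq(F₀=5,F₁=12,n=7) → [5, 12, 17, 29, 46, 75, 121]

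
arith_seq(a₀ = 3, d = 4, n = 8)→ [3, 7, 11, 15, 19, 23, 27, 31]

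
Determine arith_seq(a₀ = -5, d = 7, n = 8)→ a_0 = -5 + 0*7 = -5
a_1 = -5 + 1*7 = 2
a_2 = -5 + 2*7 = 9
...
= [-5, 2, 9, 16, 23, 30, 37, 44]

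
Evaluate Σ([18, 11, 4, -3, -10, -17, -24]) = 18 + 11 + 4 + (-3) + (-10) + (-17) + (-24)
= -21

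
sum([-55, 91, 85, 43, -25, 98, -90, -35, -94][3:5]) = slice → [43, -25]
43 + (-25)
= 18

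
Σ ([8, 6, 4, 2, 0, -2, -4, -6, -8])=0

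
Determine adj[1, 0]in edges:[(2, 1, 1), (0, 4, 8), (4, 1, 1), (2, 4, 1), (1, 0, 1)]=1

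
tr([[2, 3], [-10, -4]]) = diagonal: 2 + (-4)
= -2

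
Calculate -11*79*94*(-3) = 245058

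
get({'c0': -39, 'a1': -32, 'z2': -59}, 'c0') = -39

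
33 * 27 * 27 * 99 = 2381643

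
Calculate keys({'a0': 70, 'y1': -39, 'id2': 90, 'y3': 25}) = ['a0', 'y1', 'id2', 'y3']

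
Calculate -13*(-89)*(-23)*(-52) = 1383772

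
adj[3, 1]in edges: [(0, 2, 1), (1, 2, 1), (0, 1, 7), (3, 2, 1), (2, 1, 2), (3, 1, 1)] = 1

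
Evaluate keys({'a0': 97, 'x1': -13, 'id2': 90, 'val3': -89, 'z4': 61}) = ['a0', 'x1', 'id2', 'val3', 'z4']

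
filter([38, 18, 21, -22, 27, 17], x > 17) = [38, 18, 21, 27]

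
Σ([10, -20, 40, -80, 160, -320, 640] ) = 430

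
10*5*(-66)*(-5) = 16500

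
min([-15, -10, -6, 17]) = -15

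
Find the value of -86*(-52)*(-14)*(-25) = 1565200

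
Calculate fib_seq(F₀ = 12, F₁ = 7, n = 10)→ [12, 7, 19, 26, 45, 71, 116, 187, 303, 490]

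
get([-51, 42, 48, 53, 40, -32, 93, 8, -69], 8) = -69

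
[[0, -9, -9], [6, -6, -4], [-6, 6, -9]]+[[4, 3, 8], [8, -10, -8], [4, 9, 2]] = [[4, -6, -1], [14, -16, -12], [-2, 15, -7]]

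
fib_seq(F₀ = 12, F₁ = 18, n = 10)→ [12, 18, 30, 48, 78, 126, 204, 330, 534, 864]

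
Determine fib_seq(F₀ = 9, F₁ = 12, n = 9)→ F_2 = F_1 + F_0 = 21
F_3 = F_2 + F_1 = 33
F_4 = F_3 + F_2 = 54
...
= [9, 12, 21, 33, 54, 87, 141, 228, 369]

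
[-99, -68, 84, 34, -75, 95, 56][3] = 34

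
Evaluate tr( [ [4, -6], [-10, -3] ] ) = 1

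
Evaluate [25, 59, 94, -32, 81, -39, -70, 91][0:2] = [25, 59]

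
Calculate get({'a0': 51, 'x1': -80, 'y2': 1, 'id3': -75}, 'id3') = -75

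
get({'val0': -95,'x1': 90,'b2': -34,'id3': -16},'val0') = -95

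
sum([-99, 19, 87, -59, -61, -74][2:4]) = slice → [87, -59]
87 + (-59)
= 28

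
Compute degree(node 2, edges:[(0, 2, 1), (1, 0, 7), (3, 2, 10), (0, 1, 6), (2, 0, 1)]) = 3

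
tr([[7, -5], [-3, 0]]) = 7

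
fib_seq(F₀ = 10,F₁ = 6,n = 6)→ [10, 6, 16, 22, 38, 60]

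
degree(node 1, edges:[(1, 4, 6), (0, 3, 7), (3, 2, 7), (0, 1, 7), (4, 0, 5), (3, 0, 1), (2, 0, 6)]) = incident: (1,4), (0,1)
= 2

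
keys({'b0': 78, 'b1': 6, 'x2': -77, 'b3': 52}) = ['b0', 'b1', 'x2', 'b3']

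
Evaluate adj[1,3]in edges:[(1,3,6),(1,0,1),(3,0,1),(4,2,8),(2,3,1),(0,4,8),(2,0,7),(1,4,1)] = 6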